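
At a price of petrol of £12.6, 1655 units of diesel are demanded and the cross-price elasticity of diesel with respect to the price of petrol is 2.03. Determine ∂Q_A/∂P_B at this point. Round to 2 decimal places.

266.64

ε = (∂Q_A/∂P_B)·(P_B/Q_A) ⇒ ∂Q_A/∂P_B = ε·Q_A/P_B = 2.03 × 1655/12.6 ≈ 266.64.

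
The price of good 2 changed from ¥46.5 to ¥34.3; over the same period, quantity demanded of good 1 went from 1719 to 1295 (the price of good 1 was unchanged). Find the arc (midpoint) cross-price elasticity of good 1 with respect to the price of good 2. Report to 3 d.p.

0.932

ΔQ_1 = 1295 − 1719 = -424; ΔP_2 = 34.3 − 46.5 = -12.2.
Midpoints: Q̄_1 = 1507.0, P̄_2 = 40.40.
ε = (ΔQ_1/Q̄_1)/(ΔP_2/P̄_2) = (-424/1507.0)/(-12.2/40.40) ≈ 0.932.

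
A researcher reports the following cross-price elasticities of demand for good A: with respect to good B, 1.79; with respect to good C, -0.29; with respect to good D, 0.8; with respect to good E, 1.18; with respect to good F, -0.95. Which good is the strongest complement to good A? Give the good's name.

good F

Complements have ε < 0. The most negative value is -0.95 (good F).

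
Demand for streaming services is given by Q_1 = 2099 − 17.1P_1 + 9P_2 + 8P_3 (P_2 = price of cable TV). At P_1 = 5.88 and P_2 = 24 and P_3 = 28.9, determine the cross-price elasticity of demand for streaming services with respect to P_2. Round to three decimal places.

0.088

At P_1 = 5.88 and P_2 = 24 and P_3 = 28.9: Q_1 = 2445.652.
∂Q_1/∂P_2 = 9.
ε = (∂Q_1/∂P_2)(P_2/Q_1) = 9 × (24/2445.652) ≈ 0.088.
Since ε > 0, streaming services and cable TV are substitutes.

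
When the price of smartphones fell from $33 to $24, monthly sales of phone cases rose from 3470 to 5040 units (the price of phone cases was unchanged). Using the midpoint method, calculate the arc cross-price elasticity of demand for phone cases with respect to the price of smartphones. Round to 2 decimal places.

ΔQ_A = 5040 − 3470 = 1570; ΔP_B = 24 − 33 = -9.
Midpoints: Q̄_A = 4255.0, P̄_B = 28.50.
ε = (ΔQ_A/Q̄_A)/(ΔP_B/P̄_B) = (1570/4255.0)/(-9/28.50) ≈ -1.17.

-1.17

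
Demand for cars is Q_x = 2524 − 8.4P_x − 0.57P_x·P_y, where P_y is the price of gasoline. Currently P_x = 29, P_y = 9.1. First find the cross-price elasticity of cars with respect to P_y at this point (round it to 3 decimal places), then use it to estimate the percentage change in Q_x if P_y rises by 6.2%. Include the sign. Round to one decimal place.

-0.4%

At P_x = 29, P_y = 9.1: Q_x = 2129.977.
∂Q_x/∂P_y = -0.57P_x = -16.5300.
ε = (∂Q_x/∂P_y)(P_y/Q_x) = -16.5300 × 9.1/2129.977 ≈ -0.071.
%ΔQ_x ≈ ε × %ΔP_y = -0.071 × (6.2%) = -0.4%.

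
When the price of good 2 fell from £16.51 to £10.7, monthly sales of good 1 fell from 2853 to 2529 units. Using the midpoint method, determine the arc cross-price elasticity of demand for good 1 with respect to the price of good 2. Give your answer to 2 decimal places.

ΔQ_1 = 2529 − 2853 = -324; ΔP_2 = 10.7 − 16.51 = -5.81.
Midpoints: Q̄_1 = 2691.0, P̄_2 = 13.61.
ε = (ΔQ_1/Q̄_1)/(ΔP_2/P̄_2) = (-324/2691.0)/(-5.81/13.61) ≈ 0.28.

0.28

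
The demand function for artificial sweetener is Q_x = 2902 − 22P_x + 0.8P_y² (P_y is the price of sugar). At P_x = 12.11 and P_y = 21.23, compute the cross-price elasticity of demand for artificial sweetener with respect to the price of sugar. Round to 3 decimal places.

At P_x = 12.11 and P_y = 21.23: Q_x = 2996.150.
∂Q_x/∂P_y = 1.6P_y = 1.6(21.23) = 33.9680.
ε = (∂Q_x/∂P_y)(P_y/Q_x) = 33.9680 × (21.23/2996.150) ≈ 0.241.
ε > 0: substitutes.

0.241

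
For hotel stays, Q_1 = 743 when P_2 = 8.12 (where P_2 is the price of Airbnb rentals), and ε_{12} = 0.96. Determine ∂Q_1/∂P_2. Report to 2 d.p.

ε = (∂Q_1/∂P_2)·(P_2/Q_1) ⇒ ∂Q_1/∂P_2 = ε·Q_1/P_2 = 0.96 × 743/8.12 ≈ 87.84.

87.84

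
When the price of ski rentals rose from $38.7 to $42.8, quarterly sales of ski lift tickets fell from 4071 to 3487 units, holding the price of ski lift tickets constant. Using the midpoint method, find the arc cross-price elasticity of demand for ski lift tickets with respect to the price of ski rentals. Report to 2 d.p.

-1.54

ΔQ_A = 3487 − 4071 = -584; ΔP_B = 42.8 − 38.7 = 4.1.
Midpoints: Q̄_A = 3779.0, P̄_B = 40.75.
ε = (ΔQ_A/Q̄_A)/(ΔP_B/P̄_B) = (-584/3779.0)/(4.1/40.75) ≈ -1.54.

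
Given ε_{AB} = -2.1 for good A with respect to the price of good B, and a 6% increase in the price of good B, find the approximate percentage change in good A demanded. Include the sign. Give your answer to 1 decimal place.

%ΔQ ≈ ε × %ΔP of good B = -2.1 × (6%) = -12.6%.

-12.6%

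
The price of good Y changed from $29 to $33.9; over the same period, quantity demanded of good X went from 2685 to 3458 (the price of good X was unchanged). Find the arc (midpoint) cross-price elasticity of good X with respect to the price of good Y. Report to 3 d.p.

ΔQ_X = 3458 − 2685 = 773; ΔP_Y = 33.9 − 29 = 4.9.
Midpoints: Q̄_X = 3071.5, P̄_Y = 31.45.
ε = (ΔQ_X/Q̄_X)/(ΔP_Y/P̄_Y) = (773/3071.5)/(4.9/31.45) ≈ 1.615.
ε > 0: good X and good Y are substitutes.

1.615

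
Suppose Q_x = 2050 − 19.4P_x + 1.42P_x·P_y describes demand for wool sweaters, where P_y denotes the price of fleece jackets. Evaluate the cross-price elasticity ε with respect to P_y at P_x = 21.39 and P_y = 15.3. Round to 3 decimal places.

0.221

At P_x = 21.39 and P_y = 15.3: Q_x = 2099.753.
∂Q_x/∂P_y = 1.42P_x = 1.42(21.39) = 30.3738.
ε = (∂Q_x/∂P_y)(P_y/Q_x) = 30.3738 × (15.3/2099.753) ≈ 0.221.
ε > 0: substitutes.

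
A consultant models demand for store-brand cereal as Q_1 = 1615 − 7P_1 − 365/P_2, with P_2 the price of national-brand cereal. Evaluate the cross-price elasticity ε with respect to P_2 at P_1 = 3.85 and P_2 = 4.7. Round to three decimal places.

At P_1 = 3.85 and P_2 = 4.7: Q_1 = 1510.390.
∂Q_1/∂P_2 = 365/P_2² = 16.5233.
ε = (∂Q_1/∂P_2)(P_2/Q_1) = 16.5233 × (4.7/1510.390) ≈ 0.051.
ε > 0: substitutes.

0.051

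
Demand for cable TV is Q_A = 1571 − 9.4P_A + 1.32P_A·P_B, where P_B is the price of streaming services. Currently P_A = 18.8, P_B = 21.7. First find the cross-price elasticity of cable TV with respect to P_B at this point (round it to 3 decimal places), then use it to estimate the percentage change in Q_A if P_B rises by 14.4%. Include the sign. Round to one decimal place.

4.0%

At P_A = 18.8, P_B = 21.7: Q_A = 1932.787.
∂Q_A/∂P_B = 1.32P_A = 24.8160.
ε = (∂Q_A/∂P_B)(P_B/Q_A) = 24.8160 × 21.7/1932.787 ≈ 0.279.
%ΔQ_A ≈ ε × %ΔP_B = 0.279 × (14.4%) = 4.0%.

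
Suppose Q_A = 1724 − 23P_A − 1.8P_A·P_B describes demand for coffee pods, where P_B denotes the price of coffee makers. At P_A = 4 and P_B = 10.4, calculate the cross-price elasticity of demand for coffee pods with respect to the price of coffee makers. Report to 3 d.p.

-0.048

At P_A = 4 and P_B = 10.4: Q_A = 1557.12.
∂Q_A/∂P_B = -1.8P_A = -1.8(4) = -7.2000.
ε = (∂Q_A/∂P_B)(P_B/Q_A) = -7.2000 × (10.4/1557.12) ≈ -0.048.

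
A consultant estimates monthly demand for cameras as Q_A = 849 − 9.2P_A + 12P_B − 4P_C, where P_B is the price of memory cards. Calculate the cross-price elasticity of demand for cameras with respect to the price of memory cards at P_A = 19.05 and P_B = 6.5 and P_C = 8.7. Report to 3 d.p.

At P_A = 19.05 and P_B = 6.5 and P_C = 8.7: Q_A = 716.94.
∂Q_A/∂P_B = 12.
ε = (∂Q_A/∂P_B)(P_B/Q_A) = 12 × (6.5/716.94) ≈ 0.109.

0.109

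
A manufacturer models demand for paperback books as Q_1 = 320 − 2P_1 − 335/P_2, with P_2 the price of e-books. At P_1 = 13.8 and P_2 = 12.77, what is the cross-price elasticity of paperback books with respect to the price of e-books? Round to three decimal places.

At P_1 = 13.8 and P_2 = 12.77: Q_1 = 266.167.
∂Q_1/∂P_2 = 335/P_2² = 2.0543.
ε = (∂Q_1/∂P_2)(P_2/Q_1) = 2.0543 × (12.77/266.167) ≈ 0.099.
ε > 0: substitutes.

0.099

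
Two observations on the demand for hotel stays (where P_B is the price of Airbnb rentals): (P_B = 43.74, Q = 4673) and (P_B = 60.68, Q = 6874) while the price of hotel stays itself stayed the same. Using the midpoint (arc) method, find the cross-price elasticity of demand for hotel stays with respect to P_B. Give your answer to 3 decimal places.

1.175

ΔQ_A = 6874 − 4673 = 2201; ΔP_B = 60.68 − 43.74 = 16.94.
Midpoints: Q̄_A = 5773.5, P̄_B = 52.21.
ε = (ΔQ_A/Q̄_A)/(ΔP_B/P̄_B) = (2201/5773.5)/(16.94/52.21) ≈ 1.175.
ε > 0: hotel stays and Airbnb rentals are substitutes.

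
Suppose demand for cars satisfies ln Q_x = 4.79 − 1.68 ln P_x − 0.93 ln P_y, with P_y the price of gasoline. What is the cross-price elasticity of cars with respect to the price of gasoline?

In a log-linear (constant-elasticity) demand function, the coefficient on ln P_y is the cross-price elasticity.
ε = -0.93. Negative, so cars and gasoline are complements.

-0.93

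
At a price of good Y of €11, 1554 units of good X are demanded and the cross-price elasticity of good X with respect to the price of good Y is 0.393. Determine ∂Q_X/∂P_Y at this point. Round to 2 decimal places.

55.52

ε = (∂Q_X/∂P_Y)·(P_Y/Q_X) ⇒ ∂Q_X/∂P_Y = ε·Q_X/P_Y = 0.393 × 1554/11 ≈ 55.52.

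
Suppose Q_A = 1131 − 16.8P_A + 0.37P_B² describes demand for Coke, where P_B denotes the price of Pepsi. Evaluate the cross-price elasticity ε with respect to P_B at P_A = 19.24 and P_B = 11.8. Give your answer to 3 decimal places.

0.120

At P_A = 19.24 and P_B = 11.8: Q_A = 859.287.
∂Q_A/∂P_B = 0.74P_B = 0.74(11.8) = 8.7320.
ε = (∂Q_A/∂P_B)(P_B/Q_A) = 8.7320 × (11.8/859.287) ≈ 0.120.
ε > 0: substitutes.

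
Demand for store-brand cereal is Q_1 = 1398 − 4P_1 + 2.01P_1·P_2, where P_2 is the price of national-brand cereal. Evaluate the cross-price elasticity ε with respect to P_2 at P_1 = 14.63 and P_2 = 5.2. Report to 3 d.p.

At P_1 = 14.63 and P_2 = 5.2: Q_1 = 1492.393.
∂Q_1/∂P_2 = 2.01P_1 = 2.01(14.63) = 29.4063.
ε = (∂Q_1/∂P_2)(P_2/Q_1) = 29.4063 × (5.2/1492.393) ≈ 0.102.
ε > 0: substitutes.

0.102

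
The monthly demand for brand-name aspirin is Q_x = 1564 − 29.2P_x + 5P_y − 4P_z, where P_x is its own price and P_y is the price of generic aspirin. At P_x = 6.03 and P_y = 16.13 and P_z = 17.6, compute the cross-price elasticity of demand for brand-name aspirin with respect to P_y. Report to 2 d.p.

At P_x = 6.03 and P_y = 16.13 and P_z = 17.6: Q_x = 1398.174.
∂Q_x/∂P_y = 5.
ε = (∂Q_x/∂P_y)(P_y/Q_x) = 5 × (16.13/1398.174) ≈ 0.06.
Since ε > 0, brand-name aspirin and generic aspirin are substitutes.

0.06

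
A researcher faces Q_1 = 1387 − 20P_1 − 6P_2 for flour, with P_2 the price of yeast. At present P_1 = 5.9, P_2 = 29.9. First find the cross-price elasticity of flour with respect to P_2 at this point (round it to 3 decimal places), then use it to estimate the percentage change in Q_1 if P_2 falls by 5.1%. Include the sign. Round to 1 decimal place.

0.8%

At P_1 = 5.9, P_2 = 29.9: Q_1 = 1089.6.
∂Q_1/∂P_2 = -6.
ε = (∂Q_1/∂P_2)(P_2/Q_1) = -6.0000 × 29.9/1089.6 ≈ -0.165.
%ΔQ_1 ≈ ε × %ΔP_2 = -0.165 × (-5.1%) = 0.8%.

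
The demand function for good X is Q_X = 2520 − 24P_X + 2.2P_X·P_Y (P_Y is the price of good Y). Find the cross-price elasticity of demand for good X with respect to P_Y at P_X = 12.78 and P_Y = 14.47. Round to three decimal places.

At P_X = 12.78 and P_Y = 14.47: Q_X = 2620.119.
∂Q_X/∂P_Y = 2.2P_X = 2.2(12.78) = 28.1160.
ε = (∂Q_X/∂P_Y)(P_Y/Q_X) = 28.1160 × (14.47/2620.119) ≈ 0.155.
ε > 0: substitutes.

0.155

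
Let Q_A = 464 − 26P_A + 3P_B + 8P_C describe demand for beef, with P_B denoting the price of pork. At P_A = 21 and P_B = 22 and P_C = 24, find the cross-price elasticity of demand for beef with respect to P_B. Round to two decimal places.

At P_A = 21 and P_B = 22 and P_C = 24: Q_A = 176.
∂Q_A/∂P_B = 3.
ε = (∂Q_A/∂P_B)(P_B/Q_A) = 3 × (22/176) ≈ 0.38.
Since ε > 0, beef and pork are substitutes.

0.38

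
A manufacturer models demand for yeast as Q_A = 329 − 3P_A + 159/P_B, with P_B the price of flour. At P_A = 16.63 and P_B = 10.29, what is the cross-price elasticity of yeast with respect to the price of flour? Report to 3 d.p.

-0.052

At P_A = 16.63 and P_B = 10.29: Q_A = 294.562.
∂Q_A/∂P_B = −159/P_B² = -1.5016.
ε = (∂Q_A/∂P_B)(P_B/Q_A) = -1.5016 × (10.29/294.562) ≈ -0.052.
ε < 0: complements.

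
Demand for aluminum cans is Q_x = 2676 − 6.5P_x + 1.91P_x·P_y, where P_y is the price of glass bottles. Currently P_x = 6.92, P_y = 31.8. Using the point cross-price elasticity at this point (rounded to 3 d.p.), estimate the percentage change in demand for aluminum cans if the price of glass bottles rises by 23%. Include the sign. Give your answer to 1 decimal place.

At P_x = 6.92, P_y = 31.8: Q_x = 3051.327.
∂Q_x/∂P_y = 1.91P_x = 13.2172.
ε = (∂Q_x/∂P_y)(P_y/Q_x) = 13.2172 × 31.8/3051.327 ≈ 0.138.
%ΔQ_x ≈ ε × %ΔP_y = 0.138 × (23%) = 3.2%.

3.2%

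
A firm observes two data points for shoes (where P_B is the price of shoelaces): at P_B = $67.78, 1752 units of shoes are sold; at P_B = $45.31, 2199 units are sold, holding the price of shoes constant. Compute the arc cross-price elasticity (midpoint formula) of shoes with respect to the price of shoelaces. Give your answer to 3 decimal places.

ΔQ_A = 2199 − 1752 = 447; ΔP_B = 45.31 − 67.78 = -22.47.
Midpoints: Q̄_A = 1975.5, P̄_B = 56.55.
ε = (ΔQ_A/Q̄_A)/(ΔP_B/P̄_B) = (447/1975.5)/(-22.47/56.55) ≈ -0.569.

-0.569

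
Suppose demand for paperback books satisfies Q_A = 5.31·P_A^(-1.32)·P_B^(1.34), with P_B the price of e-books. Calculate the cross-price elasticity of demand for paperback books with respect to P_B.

In a log-linear (constant-elasticity) demand function, the coefficient on the exponent of P_B is the cross-price elasticity.
ε = 1.34. Positive, so paperback books and e-books are substitutes.

1.34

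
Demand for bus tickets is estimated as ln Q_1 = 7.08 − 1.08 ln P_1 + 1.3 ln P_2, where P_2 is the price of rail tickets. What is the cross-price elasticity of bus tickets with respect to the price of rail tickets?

In a log-linear (constant-elasticity) demand function, the coefficient on ln P_2 is the cross-price elasticity.
ε = 1.30. Positive, so bus tickets and rail tickets are substitutes.

1.30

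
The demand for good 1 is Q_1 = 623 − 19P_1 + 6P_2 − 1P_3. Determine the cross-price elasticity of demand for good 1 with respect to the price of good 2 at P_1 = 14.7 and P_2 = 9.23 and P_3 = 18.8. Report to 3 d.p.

0.146

At P_1 = 14.7 and P_2 = 9.23 and P_3 = 18.8: Q_1 = 380.28.
∂Q_1/∂P_2 = 6.
ε = (∂Q_1/∂P_2)(P_2/Q_1) = 6 × (9.23/380.28) ≈ 0.146.
Since ε > 0, good 1 and good 2 are substitutes.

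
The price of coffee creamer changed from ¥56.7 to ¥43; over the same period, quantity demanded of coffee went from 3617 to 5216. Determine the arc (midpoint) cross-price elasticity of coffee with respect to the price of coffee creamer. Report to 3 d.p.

-1.317

ΔQ_A = 5216 − 3617 = 1599; ΔP_B = 43 − 56.7 = -13.7.
Midpoints: Q̄_A = 4416.5, P̄_B = 49.85.
ε = (ΔQ_A/Q̄_A)/(ΔP_B/P̄_B) = (1599/4416.5)/(-13.7/49.85) ≈ -1.317.
ε < 0: coffee and coffee creamer are complements.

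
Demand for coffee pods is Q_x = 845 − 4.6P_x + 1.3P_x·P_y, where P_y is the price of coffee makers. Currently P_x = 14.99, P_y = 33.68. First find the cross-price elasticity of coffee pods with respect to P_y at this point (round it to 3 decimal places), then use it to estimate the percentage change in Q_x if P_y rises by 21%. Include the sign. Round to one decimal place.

At P_x = 14.99, P_y = 33.68: Q_x = 1432.368.
∂Q_x/∂P_y = 1.3P_x = 19.4870.
ε = (∂Q_x/∂P_y)(P_y/Q_x) = 19.4870 × 33.68/1432.368 ≈ 0.458.
%ΔQ_x ≈ ε × %ΔP_y = 0.458 × (21%) = 9.6%.

9.6%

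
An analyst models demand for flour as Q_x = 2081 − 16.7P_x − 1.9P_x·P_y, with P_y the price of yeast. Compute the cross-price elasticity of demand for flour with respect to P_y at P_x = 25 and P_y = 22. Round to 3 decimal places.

At P_x = 25 and P_y = 22: Q_x = 618.5.
∂Q_x/∂P_y = -1.9P_x = -1.9(25) = -47.5000.
ε = (∂Q_x/∂P_y)(P_y/Q_x) = -47.5000 × (22/618.5) ≈ -1.690.
ε < 0: complements.

-1.690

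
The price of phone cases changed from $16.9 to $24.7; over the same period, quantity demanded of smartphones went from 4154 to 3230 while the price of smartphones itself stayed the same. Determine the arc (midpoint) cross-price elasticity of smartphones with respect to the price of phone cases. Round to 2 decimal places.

-0.67

ΔQ_A = 3230 − 4154 = -924; ΔP_B = 24.7 − 16.9 = 7.8.
Midpoints: Q̄_A = 3692.0, P̄_B = 20.80.
ε = (ΔQ_A/Q̄_A)/(ΔP_B/P̄_B) = (-924/3692.0)/(7.8/20.80) ≈ -0.67.
ε < 0: smartphones and phone cases are complements.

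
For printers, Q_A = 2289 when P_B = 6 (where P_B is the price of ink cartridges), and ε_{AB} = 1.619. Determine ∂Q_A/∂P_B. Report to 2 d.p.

617.65

ε = (∂Q_A/∂P_B)·(P_B/Q_A) ⇒ ∂Q_A/∂P_B = ε·Q_A/P_B = 1.619 × 2289/6 ≈ 617.65.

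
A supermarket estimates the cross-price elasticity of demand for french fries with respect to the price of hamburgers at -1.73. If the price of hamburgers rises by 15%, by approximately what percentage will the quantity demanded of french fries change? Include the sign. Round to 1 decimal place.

-26.0%

%ΔQ ≈ ε × %ΔP of hamburgers = -1.73 × (15%) = -26.0%.
Demand for french fries falls by about 26.0%.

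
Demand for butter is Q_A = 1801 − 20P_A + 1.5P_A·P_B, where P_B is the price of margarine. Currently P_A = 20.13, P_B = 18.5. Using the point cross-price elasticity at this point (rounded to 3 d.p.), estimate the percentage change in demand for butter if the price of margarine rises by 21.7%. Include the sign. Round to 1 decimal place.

6.2%

At P_A = 20.13, P_B = 18.5: Q_A = 1957.008.
∂Q_A/∂P_B = 1.5P_A = 30.1950.
ε = (∂Q_A/∂P_B)(P_B/Q_A) = 30.1950 × 18.5/1957.008 ≈ 0.285.
%ΔQ_A ≈ ε × %ΔP_B = 0.285 × (21.7%) = 6.2%.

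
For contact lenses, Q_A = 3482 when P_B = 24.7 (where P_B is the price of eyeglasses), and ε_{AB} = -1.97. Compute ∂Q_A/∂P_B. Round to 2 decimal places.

ε = (∂Q_A/∂P_B)·(P_B/Q_A) ⇒ ∂Q_A/∂P_B = ε·Q_A/P_B = -1.97 × 3482/24.7 ≈ -277.71.

-277.71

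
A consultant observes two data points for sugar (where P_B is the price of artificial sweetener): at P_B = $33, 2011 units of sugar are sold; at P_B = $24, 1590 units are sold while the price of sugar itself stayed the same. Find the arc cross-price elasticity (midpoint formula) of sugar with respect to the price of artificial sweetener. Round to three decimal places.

ΔQ_A = 1590 − 2011 = -421; ΔP_B = 24 − 33 = -9.
Midpoints: Q̄_A = 1800.5, P̄_B = 28.50.
ε = (ΔQ_A/Q̄_A)/(ΔP_B/P̄_B) = (-421/1800.5)/(-9/28.50) ≈ 0.740.
ε > 0: sugar and artificial sweetener are substitutes.

0.740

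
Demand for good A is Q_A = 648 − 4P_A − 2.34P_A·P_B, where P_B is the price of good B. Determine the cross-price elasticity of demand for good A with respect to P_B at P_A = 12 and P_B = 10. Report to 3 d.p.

At P_A = 12 and P_B = 10: Q_A = 319.2.
∂Q_A/∂P_B = -2.34P_A = -2.34(12) = -28.0800.
ε = (∂Q_A/∂P_B)(P_B/Q_A) = -28.0800 × (10/319.2) ≈ -0.880.

-0.880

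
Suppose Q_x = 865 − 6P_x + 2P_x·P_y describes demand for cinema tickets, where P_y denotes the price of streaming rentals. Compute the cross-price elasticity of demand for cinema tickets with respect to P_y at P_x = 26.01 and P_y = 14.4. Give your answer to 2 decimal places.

At P_x = 26.01 and P_y = 14.4: Q_x = 1458.028.
∂Q_x/∂P_y = 2P_x = 2(26.01) = 52.0200.
ε = (∂Q_x/∂P_y)(P_y/Q_x) = 52.0200 × (14.4/1458.028) ≈ 0.51.

0.51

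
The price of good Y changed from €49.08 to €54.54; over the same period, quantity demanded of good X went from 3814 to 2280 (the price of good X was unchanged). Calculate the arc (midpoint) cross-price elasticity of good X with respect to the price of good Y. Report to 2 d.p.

-4.78

ΔQ_X = 2280 − 3814 = -1534; ΔP_Y = 54.54 − 49.08 = 5.46.
Midpoints: Q̄_X = 3047.0, P̄_Y = 51.81.
ε = (ΔQ_X/Q̄_X)/(ΔP_Y/P̄_Y) = (-1534/3047.0)/(5.46/51.81) ≈ -4.78.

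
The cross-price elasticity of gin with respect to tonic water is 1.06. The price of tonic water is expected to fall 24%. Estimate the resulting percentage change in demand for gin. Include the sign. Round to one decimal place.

-25.4%

%ΔQ ≈ ε × %ΔP of tonic water = 1.06 × (-24%) = -25.4%.
Demand for gin falls by about 25.4%.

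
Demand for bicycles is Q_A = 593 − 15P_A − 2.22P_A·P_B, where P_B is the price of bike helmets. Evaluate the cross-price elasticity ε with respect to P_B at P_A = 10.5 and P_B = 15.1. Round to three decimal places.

-4.214

At P_A = 10.5 and P_B = 15.1: Q_A = 83.519.
∂Q_A/∂P_B = -2.22P_A = -2.22(10.5) = -23.3100.
ε = (∂Q_A/∂P_B)(P_B/Q_A) = -23.3100 × (15.1/83.519) ≈ -4.214.
ε < 0: complements.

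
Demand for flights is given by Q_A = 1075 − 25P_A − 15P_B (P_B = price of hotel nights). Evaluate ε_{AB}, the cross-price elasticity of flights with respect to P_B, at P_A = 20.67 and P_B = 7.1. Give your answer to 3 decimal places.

At P_A = 20.67 and P_B = 7.1: Q_A = 451.75.
∂Q_A/∂P_B = -15.
ε = (∂Q_A/∂P_B)(P_B/Q_A) = -15 × (7.1/451.75) ≈ -0.236.
Since ε < 0, flights and hotel nights are complements.

-0.236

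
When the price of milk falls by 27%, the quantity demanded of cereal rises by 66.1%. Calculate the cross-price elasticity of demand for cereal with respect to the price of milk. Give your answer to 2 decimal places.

-2.45

ε = (%ΔQ of cereal) / (%ΔP of milk) = (66.1%) / (-27%) ≈ -2.45.
Negative cross-price elasticity: complements.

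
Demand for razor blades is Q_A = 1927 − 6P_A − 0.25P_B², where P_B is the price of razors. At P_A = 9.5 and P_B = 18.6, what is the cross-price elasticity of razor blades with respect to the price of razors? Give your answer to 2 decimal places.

-0.10

At P_A = 9.5 and P_B = 18.6: Q_A = 1783.51.
∂Q_A/∂P_B = -0.5P_B = -0.5(18.6) = -9.3000.
ε = (∂Q_A/∂P_B)(P_B/Q_A) = -9.3000 × (18.6/1783.51) ≈ -0.10.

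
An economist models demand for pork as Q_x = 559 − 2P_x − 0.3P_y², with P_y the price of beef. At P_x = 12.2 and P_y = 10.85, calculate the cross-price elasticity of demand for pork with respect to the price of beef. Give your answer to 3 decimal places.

-0.141

At P_x = 12.2 and P_y = 10.85: Q_x = 499.283.
∂Q_x/∂P_y = -0.6P_y = -0.6(10.85) = -6.5100.
ε = (∂Q_x/∂P_y)(P_y/Q_x) = -6.5100 × (10.85/499.283) ≈ -0.141.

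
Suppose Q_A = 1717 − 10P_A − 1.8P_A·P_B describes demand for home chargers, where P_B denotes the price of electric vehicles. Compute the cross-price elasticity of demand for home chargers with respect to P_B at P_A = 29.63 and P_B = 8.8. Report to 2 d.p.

-0.49

At P_A = 29.63 and P_B = 8.8: Q_A = 951.361.
∂Q_A/∂P_B = -1.8P_A = -1.8(29.63) = -53.3340.
ε = (∂Q_A/∂P_B)(P_B/Q_A) = -53.3340 × (8.8/951.361) ≈ -0.49.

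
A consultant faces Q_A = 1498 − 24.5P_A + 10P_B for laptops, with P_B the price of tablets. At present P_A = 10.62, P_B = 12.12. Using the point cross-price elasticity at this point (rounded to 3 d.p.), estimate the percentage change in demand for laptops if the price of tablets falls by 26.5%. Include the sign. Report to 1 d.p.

At P_A = 10.62, P_B = 12.12: Q_A = 1359.01.
∂Q_A/∂P_B = 10.
ε = (∂Q_A/∂P_B)(P_B/Q_A) = 10.0000 × 12.12/1359.01 ≈ 0.089.
%ΔQ_A ≈ ε × %ΔP_B = 0.089 × (-26.5%) = -2.4%.

-2.4%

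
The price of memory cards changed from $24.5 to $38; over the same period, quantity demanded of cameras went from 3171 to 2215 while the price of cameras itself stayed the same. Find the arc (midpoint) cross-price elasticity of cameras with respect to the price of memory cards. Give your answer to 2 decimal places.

ΔQ_A = 2215 − 3171 = -956; ΔP_B = 38 − 24.5 = 13.5.
Midpoints: Q̄_A = 2693.0, P̄_B = 31.25.
ε = (ΔQ_A/Q̄_A)/(ΔP_B/P̄_B) = (-956/2693.0)/(13.5/31.25) ≈ -0.82.
ε < 0: cameras and memory cards are complements.

-0.82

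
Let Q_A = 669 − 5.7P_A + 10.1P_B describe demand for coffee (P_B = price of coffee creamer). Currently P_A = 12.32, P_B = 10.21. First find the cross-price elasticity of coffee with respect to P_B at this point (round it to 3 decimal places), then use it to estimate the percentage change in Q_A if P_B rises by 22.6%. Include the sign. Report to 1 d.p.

At P_A = 12.32, P_B = 10.21: Q_A = 701.897.
∂Q_A/∂P_B = 10.1.
ε = (∂Q_A/∂P_B)(P_B/Q_A) = 10.1000 × 10.21/701.897 ≈ 0.147.
%ΔQ_A ≈ ε × %ΔP_B = 0.147 × (22.6%) = 3.3%.

3.3%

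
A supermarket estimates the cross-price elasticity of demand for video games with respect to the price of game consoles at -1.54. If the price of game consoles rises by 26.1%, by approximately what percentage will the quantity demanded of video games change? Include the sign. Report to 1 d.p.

-40.2%

%ΔQ ≈ ε × %ΔP of game consoles = -1.54 × (26.1%) = -40.2%.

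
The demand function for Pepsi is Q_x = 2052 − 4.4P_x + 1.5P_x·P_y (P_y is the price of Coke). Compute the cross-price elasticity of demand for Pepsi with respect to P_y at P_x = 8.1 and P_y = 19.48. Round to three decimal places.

At P_x = 8.1 and P_y = 19.48: Q_x = 2253.042.
∂Q_x/∂P_y = 1.5P_x = 1.5(8.1) = 12.1500.
ε = (∂Q_x/∂P_y)(P_y/Q_x) = 12.1500 × (19.48/2253.042) ≈ 0.105.
ε > 0: substitutes.

0.105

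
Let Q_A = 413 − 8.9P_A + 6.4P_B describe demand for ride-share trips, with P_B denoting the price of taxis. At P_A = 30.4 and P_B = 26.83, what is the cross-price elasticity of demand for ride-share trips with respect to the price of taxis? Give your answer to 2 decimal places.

0.55

At P_A = 30.4 and P_B = 26.83: Q_A = 314.152.
∂Q_A/∂P_B = 6.4.
ε = (∂Q_A/∂P_B)(P_B/Q_A) = 6.4 × (26.83/314.152) ≈ 0.55.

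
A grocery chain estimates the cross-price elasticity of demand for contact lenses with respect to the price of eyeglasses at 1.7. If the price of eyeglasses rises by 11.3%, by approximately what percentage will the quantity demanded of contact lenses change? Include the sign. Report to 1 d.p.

19.2%

%ΔQ ≈ ε × %ΔP of eyeglasses = 1.7 × (11.3%) = 19.2%.
Demand for contact lenses rises by about 19.2%.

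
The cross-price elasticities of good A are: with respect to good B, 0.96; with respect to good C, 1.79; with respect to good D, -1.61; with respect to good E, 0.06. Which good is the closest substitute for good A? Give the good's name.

good C

Substitutes have ε > 0. Among the positive values, 1.79 (good C) is largest.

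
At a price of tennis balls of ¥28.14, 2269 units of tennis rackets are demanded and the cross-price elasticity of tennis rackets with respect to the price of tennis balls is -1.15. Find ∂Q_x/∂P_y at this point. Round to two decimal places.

ε = (∂Q_x/∂P_y)·(P_y/Q_x) ⇒ ∂Q_x/∂P_y = ε·Q_x/P_y = -1.15 × 2269/28.14 ≈ -92.73.

-92.73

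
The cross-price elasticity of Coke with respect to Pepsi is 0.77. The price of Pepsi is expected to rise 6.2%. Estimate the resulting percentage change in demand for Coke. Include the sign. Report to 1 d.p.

4.8%

%ΔQ ≈ ε × %ΔP of Pepsi = 0.77 × (6.2%) = 4.8%.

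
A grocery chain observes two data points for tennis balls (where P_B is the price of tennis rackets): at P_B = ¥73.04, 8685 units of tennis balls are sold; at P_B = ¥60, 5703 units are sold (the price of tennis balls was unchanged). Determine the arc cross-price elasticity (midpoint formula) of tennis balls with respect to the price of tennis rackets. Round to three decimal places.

ΔQ_A = 5703 − 8685 = -2982; ΔP_B = 60 − 73.04 = -13.04.
Midpoints: Q̄_A = 7194.0, P̄_B = 66.52.
ε = (ΔQ_A/Q̄_A)/(ΔP_B/P̄_B) = (-2982/7194.0)/(-13.04/66.52) ≈ 2.115.

2.115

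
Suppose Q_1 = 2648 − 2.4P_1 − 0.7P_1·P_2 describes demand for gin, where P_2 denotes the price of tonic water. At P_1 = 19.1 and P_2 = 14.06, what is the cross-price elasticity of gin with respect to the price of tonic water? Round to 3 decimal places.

At P_1 = 19.1 and P_2 = 14.06: Q_1 = 2414.178.
∂Q_1/∂P_2 = -0.7P_1 = -0.7(19.1) = -13.3700.
ε = (∂Q_1/∂P_2)(P_2/Q_1) = -13.3700 × (14.06/2414.178) ≈ -0.078.

-0.078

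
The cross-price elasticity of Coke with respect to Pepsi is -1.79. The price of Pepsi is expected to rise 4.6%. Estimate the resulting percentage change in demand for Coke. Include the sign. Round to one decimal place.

%ΔQ ≈ ε × %ΔP of Pepsi = -1.79 × (4.6%) = -8.2%.

-8.2%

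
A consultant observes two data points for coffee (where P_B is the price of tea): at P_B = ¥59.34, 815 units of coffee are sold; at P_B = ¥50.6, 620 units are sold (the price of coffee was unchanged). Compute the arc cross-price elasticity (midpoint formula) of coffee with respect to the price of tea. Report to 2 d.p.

1.71

ΔQ_A = 620 − 815 = -195; ΔP_B = 50.6 − 59.34 = -8.74.
Midpoints: Q̄_A = 717.5, P̄_B = 54.97.
ε = (ΔQ_A/Q̄_A)/(ΔP_B/P̄_B) = (-195/717.5)/(-8.74/54.97) ≈ 1.71.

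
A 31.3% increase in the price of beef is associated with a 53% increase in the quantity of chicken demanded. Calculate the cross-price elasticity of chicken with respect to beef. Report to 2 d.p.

1.69

ε = (%ΔQ of chicken) / (%ΔP of beef) = (53%) / (31.3%) ≈ 1.69.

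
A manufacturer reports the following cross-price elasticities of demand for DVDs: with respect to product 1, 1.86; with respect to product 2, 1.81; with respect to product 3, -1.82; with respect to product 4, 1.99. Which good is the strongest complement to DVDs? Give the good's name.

product 3

Complements have ε < 0. The most negative value is -1.82 (product 3).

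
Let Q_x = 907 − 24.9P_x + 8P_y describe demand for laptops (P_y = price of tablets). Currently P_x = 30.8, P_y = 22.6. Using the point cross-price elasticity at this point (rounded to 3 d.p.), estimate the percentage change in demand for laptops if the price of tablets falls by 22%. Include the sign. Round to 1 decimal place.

-12.4%

At P_x = 30.8, P_y = 22.6: Q_x = 320.88.
∂Q_x/∂P_y = 8.
ε = (∂Q_x/∂P_y)(P_y/Q_x) = 8.0000 × 22.6/320.88 ≈ 0.563.
%ΔQ_x ≈ ε × %ΔP_y = 0.563 × (-22%) = -12.4%.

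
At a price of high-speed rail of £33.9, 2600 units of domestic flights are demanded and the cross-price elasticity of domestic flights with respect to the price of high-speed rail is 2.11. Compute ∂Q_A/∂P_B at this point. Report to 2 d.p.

161.83

ε = (∂Q_A/∂P_B)·(P_B/Q_A) ⇒ ∂Q_A/∂P_B = ε·Q_A/P_B = 2.11 × 2600/33.9 ≈ 161.83.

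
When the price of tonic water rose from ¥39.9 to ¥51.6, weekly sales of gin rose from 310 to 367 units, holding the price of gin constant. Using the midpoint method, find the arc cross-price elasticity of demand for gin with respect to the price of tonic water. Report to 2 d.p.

ΔQ_A = 367 − 310 = 57; ΔP_B = 51.6 − 39.9 = 11.7.
Midpoints: Q̄_A = 338.5, P̄_B = 45.75.
ε = (ΔQ_A/Q̄_A)/(ΔP_B/P̄_B) = (57/338.5)/(11.7/45.75) ≈ 0.66.
ε > 0: gin and tonic water are substitutes.

0.66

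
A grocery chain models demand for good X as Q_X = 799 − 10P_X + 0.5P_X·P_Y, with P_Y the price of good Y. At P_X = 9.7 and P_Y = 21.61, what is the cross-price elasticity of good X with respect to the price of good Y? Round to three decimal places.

At P_X = 9.7 and P_Y = 21.61: Q_X = 806.808.
∂Q_X/∂P_Y = 0.5P_X = 0.5(9.7) = 4.8500.
ε = (∂Q_X/∂P_Y)(P_Y/Q_X) = 4.8500 × (21.61/806.808) ≈ 0.130.

0.130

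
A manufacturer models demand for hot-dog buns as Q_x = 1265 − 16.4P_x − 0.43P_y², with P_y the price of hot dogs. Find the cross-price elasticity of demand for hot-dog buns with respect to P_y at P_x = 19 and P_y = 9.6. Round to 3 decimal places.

-0.087

At P_x = 19 and P_y = 9.6: Q_x = 913.771.
∂Q_x/∂P_y = -0.86P_y = -0.86(9.6) = -8.2560.
ε = (∂Q_x/∂P_y)(P_y/Q_x) = -8.2560 × (9.6/913.771) ≈ -0.087.
ε < 0: complements.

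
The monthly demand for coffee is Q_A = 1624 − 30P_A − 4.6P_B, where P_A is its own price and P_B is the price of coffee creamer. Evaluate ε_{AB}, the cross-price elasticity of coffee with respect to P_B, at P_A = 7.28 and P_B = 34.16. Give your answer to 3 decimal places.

-0.126

At P_A = 7.28 and P_B = 34.16: Q_A = 1248.464.
∂Q_A/∂P_B = -4.6.
ε = (∂Q_A/∂P_B)(P_B/Q_A) = -4.6 × (34.16/1248.464) ≈ -0.126.
Since ε < 0, coffee and coffee creamer are complements.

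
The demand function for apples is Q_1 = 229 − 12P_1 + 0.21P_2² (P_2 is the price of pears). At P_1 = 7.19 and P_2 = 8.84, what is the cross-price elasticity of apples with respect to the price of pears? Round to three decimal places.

0.206

At P_1 = 7.19 and P_2 = 8.84: Q_1 = 159.131.
∂Q_1/∂P_2 = 0.42P_2 = 0.42(8.84) = 3.7128.
ε = (∂Q_1/∂P_2)(P_2/Q_1) = 3.7128 × (8.84/159.131) ≈ 0.206.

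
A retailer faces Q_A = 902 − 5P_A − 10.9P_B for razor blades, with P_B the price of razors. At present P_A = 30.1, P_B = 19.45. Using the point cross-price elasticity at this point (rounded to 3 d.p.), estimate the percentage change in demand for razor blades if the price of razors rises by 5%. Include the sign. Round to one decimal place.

At P_A = 30.1, P_B = 19.45: Q_A = 539.495.
∂Q_A/∂P_B = -10.9.
ε = (∂Q_A/∂P_B)(P_B/Q_A) = -10.9000 × 19.45/539.495 ≈ -0.393.
%ΔQ_A ≈ ε × %ΔP_B = -0.393 × (5%) = -2.0%.

-2.0%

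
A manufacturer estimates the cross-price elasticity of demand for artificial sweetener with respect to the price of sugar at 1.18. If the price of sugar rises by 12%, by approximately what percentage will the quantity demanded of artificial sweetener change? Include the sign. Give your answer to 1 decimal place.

%ΔQ ≈ ε × %ΔP of sugar = 1.18 × (12%) = 14.2%.

14.2%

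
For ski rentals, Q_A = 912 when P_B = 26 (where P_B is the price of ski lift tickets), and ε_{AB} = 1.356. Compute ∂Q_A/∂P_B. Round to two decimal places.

47.56

ε = (∂Q_A/∂P_B)·(P_B/Q_A) ⇒ ∂Q_A/∂P_B = ε·Q_A/P_B = 1.356 × 912/26 ≈ 47.56.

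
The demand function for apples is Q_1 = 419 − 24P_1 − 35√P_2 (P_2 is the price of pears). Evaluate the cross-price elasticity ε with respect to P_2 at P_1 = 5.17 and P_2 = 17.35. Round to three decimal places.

-0.489

At P_1 = 5.17 and P_2 = 17.35: Q_1 = 149.133.
∂Q_1/∂P_2 = -35/(2√P_2) = -35/(2√17.35) = -4.2013.
ε = (∂Q_1/∂P_2)(P_2/Q_1) = -4.2013 × (17.35/149.133) ≈ -0.489.
ε < 0: complements.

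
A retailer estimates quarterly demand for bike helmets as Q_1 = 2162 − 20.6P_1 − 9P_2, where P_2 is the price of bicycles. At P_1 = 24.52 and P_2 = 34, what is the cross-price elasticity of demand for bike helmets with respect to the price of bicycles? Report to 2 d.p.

At P_1 = 24.52 and P_2 = 34: Q_1 = 1350.888.
∂Q_1/∂P_2 = -9.
ε = (∂Q_1/∂P_2)(P_2/Q_1) = -9 × (34/1350.888) ≈ -0.23.
Since ε < 0, bike helmets and bicycles are complements.

-0.23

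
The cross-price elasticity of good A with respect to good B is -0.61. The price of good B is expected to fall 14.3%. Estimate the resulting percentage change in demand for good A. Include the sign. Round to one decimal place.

8.7%

%ΔQ ≈ ε × %ΔP of good B = -0.61 × (-14.3%) = 8.7%.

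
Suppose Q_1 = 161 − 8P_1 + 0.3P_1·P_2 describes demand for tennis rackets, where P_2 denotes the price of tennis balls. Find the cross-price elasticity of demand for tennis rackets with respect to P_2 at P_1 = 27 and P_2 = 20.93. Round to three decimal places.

1.480

At P_1 = 27 and P_2 = 20.93: Q_1 = 114.533.
∂Q_1/∂P_2 = 0.3P_1 = 0.3(27) = 8.1000.
ε = (∂Q_1/∂P_2)(P_2/Q_1) = 8.1000 × (20.93/114.533) ≈ 1.480.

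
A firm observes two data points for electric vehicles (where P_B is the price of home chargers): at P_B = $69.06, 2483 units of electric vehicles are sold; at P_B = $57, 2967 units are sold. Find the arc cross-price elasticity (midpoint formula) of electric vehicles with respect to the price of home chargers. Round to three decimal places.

ΔQ_A = 2967 − 2483 = 484; ΔP_B = 57 − 69.06 = -12.06.
Midpoints: Q̄_A = 2725.0, P̄_B = 63.03.
ε = (ΔQ_A/Q̄_A)/(ΔP_B/P̄_B) = (484/2725.0)/(-12.06/63.03) ≈ -0.928.
ε < 0: electric vehicles and home chargers are complements.

-0.928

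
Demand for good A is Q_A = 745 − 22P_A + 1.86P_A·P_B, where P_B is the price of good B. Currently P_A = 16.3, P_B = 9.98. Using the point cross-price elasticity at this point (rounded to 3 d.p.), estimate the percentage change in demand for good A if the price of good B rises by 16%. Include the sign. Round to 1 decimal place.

7.0%

At P_A = 16.3, P_B = 9.98: Q_A = 688.974.
∂Q_A/∂P_B = 1.86P_A = 30.3180.
ε = (∂Q_A/∂P_B)(P_B/Q_A) = 30.3180 × 9.98/688.974 ≈ 0.439.
%ΔQ_A ≈ ε × %ΔP_B = 0.439 × (16%) = 7.0%.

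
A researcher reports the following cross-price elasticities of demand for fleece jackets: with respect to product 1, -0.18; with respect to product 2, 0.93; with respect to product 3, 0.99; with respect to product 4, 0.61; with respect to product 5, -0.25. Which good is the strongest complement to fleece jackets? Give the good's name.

Complements have ε < 0. The most negative value is -0.25 (product 5).

product 5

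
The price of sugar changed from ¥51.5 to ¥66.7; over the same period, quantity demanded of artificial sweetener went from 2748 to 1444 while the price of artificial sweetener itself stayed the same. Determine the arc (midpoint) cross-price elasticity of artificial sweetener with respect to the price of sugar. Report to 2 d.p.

-2.42

ΔQ_A = 1444 − 2748 = -1304; ΔP_B = 66.7 − 51.5 = 15.2.
Midpoints: Q̄_A = 2096.0, P̄_B = 59.10.
ε = (ΔQ_A/Q̄_A)/(ΔP_B/P̄_B) = (-1304/2096.0)/(15.2/59.10) ≈ -2.42.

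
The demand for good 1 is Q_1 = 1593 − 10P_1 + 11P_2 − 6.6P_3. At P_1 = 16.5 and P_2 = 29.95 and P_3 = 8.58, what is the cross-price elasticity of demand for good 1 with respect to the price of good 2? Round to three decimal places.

0.194

At P_1 = 16.5 and P_2 = 29.95 and P_3 = 8.58: Q_1 = 1700.822.
∂Q_1/∂P_2 = 11.
ε = (∂Q_1/∂P_2)(P_2/Q_1) = 11 × (29.95/1700.822) ≈ 0.194.
Since ε > 0, good 1 and good 2 are substitutes.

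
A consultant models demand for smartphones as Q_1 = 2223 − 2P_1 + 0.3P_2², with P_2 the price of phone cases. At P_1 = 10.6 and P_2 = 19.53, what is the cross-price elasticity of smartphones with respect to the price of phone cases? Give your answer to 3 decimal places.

At P_1 = 10.6 and P_2 = 19.53: Q_1 = 2316.226.
∂Q_1/∂P_2 = 0.6P_2 = 0.6(19.53) = 11.7180.
ε = (∂Q_1/∂P_2)(P_2/Q_1) = 11.7180 × (19.53/2316.226) ≈ 0.099.

0.099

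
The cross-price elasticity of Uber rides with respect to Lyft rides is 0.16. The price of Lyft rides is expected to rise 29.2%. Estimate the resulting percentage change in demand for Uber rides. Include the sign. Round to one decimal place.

%ΔQ ≈ ε × %ΔP of Lyft rides = 0.16 × (29.2%) = 4.7%.

4.7%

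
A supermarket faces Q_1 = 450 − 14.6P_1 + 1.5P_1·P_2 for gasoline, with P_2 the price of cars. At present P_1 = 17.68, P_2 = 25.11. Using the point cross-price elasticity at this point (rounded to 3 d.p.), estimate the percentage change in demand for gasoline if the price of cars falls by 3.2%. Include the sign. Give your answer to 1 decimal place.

-2.5%

At P_1 = 17.68, P_2 = 25.11: Q_1 = 857.789.
∂Q_1/∂P_2 = 1.5P_1 = 26.5200.
ε = (∂Q_1/∂P_2)(P_2/Q_1) = 26.5200 × 25.11/857.789 ≈ 0.776.
%ΔQ_1 ≈ ε × %ΔP_2 = 0.776 × (-3.2%) = -2.5%.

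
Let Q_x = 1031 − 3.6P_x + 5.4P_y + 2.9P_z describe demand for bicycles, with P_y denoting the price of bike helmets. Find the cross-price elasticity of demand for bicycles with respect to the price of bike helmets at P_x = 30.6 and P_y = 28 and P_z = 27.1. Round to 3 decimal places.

0.131

At P_x = 30.6 and P_y = 28 and P_z = 27.1: Q_x = 1150.63.
∂Q_x/∂P_y = 5.4.
ε = (∂Q_x/∂P_y)(P_y/Q_x) = 5.4 × (28/1150.63) ≈ 0.131.
Since ε > 0, bicycles and bike helmets are substitutes.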